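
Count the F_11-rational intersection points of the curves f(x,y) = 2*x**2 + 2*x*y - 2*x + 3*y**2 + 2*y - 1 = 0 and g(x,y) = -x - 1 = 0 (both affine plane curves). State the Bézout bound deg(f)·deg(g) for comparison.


Common zeros: ∅; count = 0; Bézout bound = 2.

deg(f) = 2, deg(g) = 1, so Bézout bound = 2.
Scan x ∈ F_11. For each x, list the y ∈ F_11 with f(x, y) ≡ 0 and those with g(x, y) ≡ 0 (mod 11); the common zeros in that column are the intersection.
  x = 0: f ≡ 0 at y ∈ {4, 10}; g ≡ 0 at y ∈ ∅; common: ∅.
  x = 1: f ≡ 0 at y ∈ ∅; g ≡ 0 at y ∈ ∅; common: ∅.
  x = 2: f ≡ 0 at y ∈ {10}; g ≡ 0 at y ∈ ∅; common: ∅.
  x = 3: f ≡ 0 at y ∈ {0, 1}; g ≡ 0 at y ∈ ∅; common: ∅.
  x = 4: f ≡ 0 at y ∈ {2}; g ≡ 0 at y ∈ ∅; common: ∅.
  x = 5: f ≡ 0 at y ∈ ∅; g ≡ 0 at y ∈ ∅; common: ∅.
  x = 6: f ≡ 0 at y ∈ {2, 8}; g ≡ 0 at y ∈ ∅; common: ∅.
  x = 7: f ≡ 0 at y ∈ ∅; g ≡ 0 at y ∈ ∅; common: ∅.
  x = 8: f ≡ 0 at y ∈ {1, 4}; g ≡ 0 at y ∈ ∅; common: ∅.
  x = 9: f ≡ 0 at y ∈ {0, 8}; g ≡ 0 at y ∈ ∅; common: ∅.
  x = 10: f ≡ 0 at y ∈ ∅; g ≡ 0 at y ∈ {0, 1, 2, 3, 4, 5, 6, 7, 8, 9, 10}; common: ∅.
Collecting: common zeros = ∅, so the count is 0.
Comparison with the Bézout bound: 0 ≤ 2 = deg(f)·deg(g), as expected for curves with no common component (the affine F_11-count falls short of the bound because intersections may lie at infinity, over extension fields, or carry multiplicity).


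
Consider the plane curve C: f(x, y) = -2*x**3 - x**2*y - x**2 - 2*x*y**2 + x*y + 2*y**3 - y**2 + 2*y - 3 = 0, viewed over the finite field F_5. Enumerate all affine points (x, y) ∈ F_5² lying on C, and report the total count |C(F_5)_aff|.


Affine F_5-points: {(0, 1), (1, 1), (2, 4), (3, 1)}; count = 4.

For each of the 25 pairs (x, y) ∈ F_5², evaluate f(x, y) mod 5. Record the zeros.
  x = 0: [0↦2, 1↦0, 2↦3, 3↦3, 4↦2]  zeros at y ∈ {1}
  x = 1: [0↦4, 1↦0, 2↦2, 3↦2, 4↦2]  zeros at y ∈ {1}
  x = 2: [0↦2, 1↦4, 2↦3, 3↦1, 4↦0]  zeros at y ∈ {4}
  x = 3: [0↦4, 1↦0, 2↦4, 3↦3, 4↦4]  zeros at y ∈ {1}
  x = 4: [0↦3, 1↦1, 2↦3, 3↦1, 4↦2]  zeros at y ∈ ∅
Collecting zeros: affine points = {(0, 1), (1, 1), (2, 4), (3, 1)}.
Total count |C(F_5)_aff| = 4.


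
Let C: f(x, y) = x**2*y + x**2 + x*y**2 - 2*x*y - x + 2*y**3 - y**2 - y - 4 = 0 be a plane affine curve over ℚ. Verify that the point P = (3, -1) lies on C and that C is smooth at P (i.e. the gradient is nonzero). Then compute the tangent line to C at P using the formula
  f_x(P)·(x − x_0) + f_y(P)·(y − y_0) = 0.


Tangent line at P: 2*x + 4*y - 2 = 0.

Step 1: f(3, -1) = 0, so P lies on C.
Step 2: partial derivatives
  f_x(x, y) = 2*x*y + 2*x + y**2 - 2*y - 1, f_y(x, y) = x**2 + 2*x*y - 2*x + 6*y**2 - 2*y - 1.
  f_x(P) = 2, f_y(P) = 4 (gradient nonzero, so P is smooth).
Step 3: tangent line at P: 2·(x − 3) + 4·(y − -1) = 0.
Expanding: 2*x + 4*y - 2 = 0.


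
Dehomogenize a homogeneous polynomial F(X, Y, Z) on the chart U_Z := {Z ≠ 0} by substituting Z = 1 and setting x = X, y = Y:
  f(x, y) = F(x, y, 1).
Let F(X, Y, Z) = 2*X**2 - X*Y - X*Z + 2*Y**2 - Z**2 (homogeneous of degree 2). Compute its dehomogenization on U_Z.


f(x, y) = 2*x**2 - x*y - x + 2*y**2 - 1

On U_Z we set Z = 1. Each monomial c·X^i·Y^j·Z^k in F becomes c·x^i·y^j·1^k = c·x^i·y^j.
Substituting Z = 1: F(X, Y, 1) = 2*x**2 - x*y - x + 2*y**2 - 1.
Note: deg(f) ≤ deg(F) = 2; strict inequality happens when F is divisible by Z (lost terms).


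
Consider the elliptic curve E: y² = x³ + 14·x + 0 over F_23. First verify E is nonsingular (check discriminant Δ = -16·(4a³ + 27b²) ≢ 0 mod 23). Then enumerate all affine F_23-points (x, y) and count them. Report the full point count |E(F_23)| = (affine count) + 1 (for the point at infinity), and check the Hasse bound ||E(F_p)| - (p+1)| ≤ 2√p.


Affine points = {(0, 0), (2, 6), (2, 17), (3, 0), (6, 1), (6, 22), (7, 2), (7, 21), (8, 7), (8, 16), (9, 2), (9, 21), (10, 6), (10, 17), (11, 6), (11, 17), (18, 9), (18, 14), (19, 8), (19, 15), (20, 0), (22, 10), (22, 13)}; affine count = 23; |E(F_23)| = 24.

Discriminant check: Δ ∝ 4a³ + 27b² = 4·14³ + 27·0² = 4·2744 + 27·0 ≡ 5 (mod 23). Nonzero ⇒ E is nonsingular.
For each x ∈ F_23, compute rhs = x³ + 14·x + 0 mod 23, then count y ∈ F_23 with y² ≡ rhs.
  x = 0: rhs = 0, matching y values: 0 (1 points).
  x = 1: rhs = 15, matching y values: none (0 points).
  x = 2: rhs = 13, matching y values: 6, 17 (2 points).
  x = 3: rhs = 0, matching y values: 0 (1 points).
  x = 4: rhs = 5, matching y values: none (0 points).
  x = 5: rhs = 11, matching y values: none (0 points).
  x = 6: rhs = 1, matching y values: 1, 22 (2 points).
  x = 7: rhs = 4, matching y values: 2, 21 (2 points).
  x = 8: rhs = 3, matching y values: 7, 16 (2 points).
  x = 9: rhs = 4, matching y values: 2, 21 (2 points).
  x = 10: rhs = 13, matching y values: 6, 17 (2 points).
  x = 11: rhs = 13, matching y values: 6, 17 (2 points).
  x = 12: rhs = 10, matching y values: none (0 points).
  x = 13: rhs = 10, matching y values: none (0 points).
  x = 14: rhs = 19, matching y values: none (0 points).
  x = 15: rhs = 20, matching y values: none (0 points).
  x = 16: rhs = 19, matching y values: none (0 points).
  x = 17: rhs = 22, matching y values: none (0 points).
  x = 18: rhs = 12, matching y values: 9, 14 (2 points).
  x = 19: rhs = 18, matching y values: 8, 15 (2 points).
  x = 20: rhs = 0, matching y values: 0 (1 points).
  x = 21: rhs = 10, matching y values: none (0 points).
  x = 22: rhs = 8, matching y values: 10, 13 (2 points).
Total affine count: 23.
Full point count |E(F_23)| = 23 + 1 = 24.
Hasse bound: |24 − (23+1)| = |0| = 0 ≤ 2√23 ≈ 9.5917 ✓.


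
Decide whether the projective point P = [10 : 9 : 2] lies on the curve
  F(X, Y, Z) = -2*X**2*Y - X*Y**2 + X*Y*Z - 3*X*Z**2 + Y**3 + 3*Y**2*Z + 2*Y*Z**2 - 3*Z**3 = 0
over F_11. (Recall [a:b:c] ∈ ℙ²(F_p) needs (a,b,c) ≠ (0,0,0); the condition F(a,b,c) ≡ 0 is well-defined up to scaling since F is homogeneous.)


F(10,9,2) ≡ 0 (mod 11); P is on the curve.

Evaluate F(10, 9, 2) term-by-term (mod 11).
  -2*X**2*Y ↦ -2·100·9·1 = -1800
  -X*Y**2 ↦ -1·10·81·1 = -810
  X*Y*Z ↦ 1·10·9·2 = 180
  -3*X*Z**2 ↦ -3·10·1·4 = -120
  Y**3 ↦ 1·1·729·1 = 729
  3*Y**2*Z ↦ 3·1·81·2 = 486
  2*Y*Z**2 ↦ 2·1·9·4 = 72
  -3*Z**3 ↦ -3·1·1·8 = -24
Sum: F(10, 9, 2) = (-1800) + (-810) + (180) + (-120) + (729) + (486) + (72) + (-24) = -1287.
Reducing mod 11: -1287 ≡ 0 (mod 11).
Since F(a, b, c) ≡ 0 (mod 11), P lies on the curve.


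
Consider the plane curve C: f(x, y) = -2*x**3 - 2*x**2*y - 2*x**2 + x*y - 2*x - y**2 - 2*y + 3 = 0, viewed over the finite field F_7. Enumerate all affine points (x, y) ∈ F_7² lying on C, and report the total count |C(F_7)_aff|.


Affine F_7-points: {(0, 1), (0, 4), (1, 1), (1, 3), (4, 1), (4, 4), (5, 4), (5, 5)}; count = 8.

For each of the 49 pairs (x, y) ∈ F_7², evaluate f(x, y) mod 7. Record the zeros.
  x = 0: [0↦3, 1↦0, 2↦2, 3↦2, 4↦0, 5↦3, 6↦4]  zeros at y ∈ {1, 4}
  x = 1: [0↦4, 1↦0, 2↦1, 3↦0, 4↦4, 5↦6, 6↦6]  zeros at y ∈ {1, 3}
  x = 2: [0↦3, 1↦1, 2↦4, 3↦5, 4↦4, 5↦1, 6↦3]  zeros at y ∈ ∅
  x = 3: [0↦2, 1↦5, 2↦6, 3↦5, 4↦2, 5↦4, 6↦4]  zeros at y ∈ ∅
  x = 4: [0↦3, 1↦0, 2↦2, 3↦2, 4↦0, 5↦3, 6↦4]  zeros at y ∈ {1, 4}
  x = 5: [0↦1, 1↦2, 2↦1, 3↦5, 4↦0, 5↦0, 6↦5]  zeros at y ∈ {4, 5}
  x = 6: [0↦5, 1↦6, 2↦5, 3↦2, 4↦4, 5↦4, 6↦2]  zeros at y ∈ ∅
Collecting zeros: affine points = {(0, 1), (0, 4), (1, 1), (1, 3), (4, 1), (4, 4), (5, 4), (5, 5)}.
Total count |C(F_7)_aff| = 8.


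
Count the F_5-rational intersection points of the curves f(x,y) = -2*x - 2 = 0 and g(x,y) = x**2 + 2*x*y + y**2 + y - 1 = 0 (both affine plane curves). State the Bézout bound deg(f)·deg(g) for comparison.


Common zeros: {(4, 0), (4, 1)}; count = 2; Bézout bound = 2.

deg(f) = 1, deg(g) = 2, so Bézout bound = 2.
Scan x ∈ F_5. For each x, list the y ∈ F_5 with f(x, y) ≡ 0 and those with g(x, y) ≡ 0 (mod 5); the common zeros in that column are the intersection.
  x = 0: f ≡ 0 at y ∈ ∅; g ≡ 0 at y ∈ {2}; common: ∅.
  x = 1: f ≡ 0 at y ∈ ∅; g ≡ 0 at y ∈ {0, 2}; common: ∅.
  x = 2: f ≡ 0 at y ∈ ∅; g ≡ 0 at y ∈ ∅; common: ∅.
  x = 3: f ≡ 0 at y ∈ ∅; g ≡ 0 at y ∈ ∅; common: ∅.
  x = 4: f ≡ 0 at y ∈ {0, 1, 2, 3, 4}; g ≡ 0 at y ∈ {0, 1}; common: {0, 1}.
Collecting: common zeros = {(4, 0), (4, 1)}, so the count is 2.
Comparison with the Bézout bound: 2 ≤ 2 = deg(f)·deg(g), as expected for curves with no common component (the bound is attained).


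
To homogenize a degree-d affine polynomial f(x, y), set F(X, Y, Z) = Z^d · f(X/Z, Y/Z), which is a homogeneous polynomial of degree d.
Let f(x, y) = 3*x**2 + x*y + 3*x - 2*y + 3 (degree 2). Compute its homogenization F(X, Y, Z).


F(X, Y, Z) = 3*X**2 + X*Y + 3*X*Z - 2*Y*Z + 3*Z**2

deg(f) = 2.
Substitute x = X/Z, y = Y/Z into f, then multiply by Z^2.
  monomial 3·x^2·y^0 ↦ 3·X^2·Y^0·Z^0.
  monomial 1·x^1·y^1 ↦ 1·X^1·Y^1·Z^0.
  monomial 3·x^1·y^0 ↦ 3·X^1·Y^0·Z^1.
  monomial -2·x^0·y^1 ↦ -2·X^0·Y^1·Z^1.
  monomial 3·x^0·y^0 ↦ 3·X^0·Y^0·Z^2.
Collecting: F(X, Y, Z) = 3*X**2 + X*Y + 3*X*Z - 2*Y*Z + 3*Z**2.


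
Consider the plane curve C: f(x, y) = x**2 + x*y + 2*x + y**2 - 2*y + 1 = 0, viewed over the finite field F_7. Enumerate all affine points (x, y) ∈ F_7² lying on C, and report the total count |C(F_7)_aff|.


Affine F_7-points: {(0, 1), (3, 3), (4, 1), (4, 4), (6, 0), (6, 3)}; count = 6.

For each of the 49 pairs (x, y) ∈ F_7², evaluate f(x, y) mod 7. Record the zeros.
  x = 0: [0↦1, 1↦0, 2↦1, 3↦4, 4↦2, 5↦2, 6↦4]  zeros at y ∈ {1}
  x = 1: [0↦4, 1↦4, 2↦6, 3↦3, 4↦2, 5↦3, 6↦6]  zeros at y ∈ ∅
  x = 2: [0↦2, 1↦3, 2↦6, 3↦4, 4↦4, 5↦6, 6↦3]  zeros at y ∈ ∅
  x = 3: [0↦2, 1↦4, 2↦1, 3↦0, 4↦1, 5↦4, 6↦2]  zeros at y ∈ {3}
  x = 4: [0↦4, 1↦0, 2↦5, 3↦5, 4↦0, 5↦4, 6↦3]  zeros at y ∈ {1, 4}
  x = 5: [0↦1, 1↦5, 2↦4, 3↦5, 4↦1, 5↦6, 6↦6]  zeros at y ∈ ∅
  x = 6: [0↦0, 1↦5, 2↦5, 3↦0, 4↦4, 5↦3, 6↦4]  zeros at y ∈ {0, 3}
Collecting zeros: affine points = {(0, 1), (3, 3), (4, 1), (4, 4), (6, 0), (6, 3)}.
Total count |C(F_7)_aff| = 6.


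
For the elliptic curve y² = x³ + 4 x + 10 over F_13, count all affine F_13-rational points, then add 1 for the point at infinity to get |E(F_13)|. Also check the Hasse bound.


Affine points = {(0, 6), (0, 7), (2, 0), (3, 6), (3, 7), (4, 5), (4, 8), (5, 5), (5, 8), (6, 4), (6, 9), (7, 2), (7, 11), (10, 6), (10, 7)}; affine count = 15; |E(F_13)| = 16.

Discriminant check: Δ ∝ 4a³ + 27b² = 4·4³ + 27·10² = 4·64 + 27·100 ≡ 5 (mod 13). Nonzero ⇒ E is nonsingular.
For each x ∈ F_13, compute rhs = x³ + 4·x + 10 mod 13, then count y ∈ F_13 with y² ≡ rhs.
  x = 0: rhs = 10, matching y values: 6, 7 (2 points).
  x = 1: rhs = 2, matching y values: none (0 points).
  x = 2: rhs = 0, matching y values: 0 (1 points).
  x = 3: rhs = 10, matching y values: 6, 7 (2 points).
  x = 4: rhs = 12, matching y values: 5, 8 (2 points).
  x = 5: rhs = 12, matching y values: 5, 8 (2 points).
  x = 6: rhs = 3, matching y values: 4, 9 (2 points).
  x = 7: rhs = 4, matching y values: 2, 11 (2 points).
  x = 8: rhs = 8, matching y values: none (0 points).
  x = 9: rhs = 8, matching y values: none (0 points).
  x = 10: rhs = 10, matching y values: 6, 7 (2 points).
  x = 11: rhs = 7, matching y values: none (0 points).
  x = 12: rhs = 5, matching y values: none (0 points).
Total affine count: 15.
Full point count |E(F_13)| = 15 + 1 = 16.
Hasse bound: |16 − (13+1)| = |2| = 2 ≤ 2√13 ≈ 7.2111 ✓.


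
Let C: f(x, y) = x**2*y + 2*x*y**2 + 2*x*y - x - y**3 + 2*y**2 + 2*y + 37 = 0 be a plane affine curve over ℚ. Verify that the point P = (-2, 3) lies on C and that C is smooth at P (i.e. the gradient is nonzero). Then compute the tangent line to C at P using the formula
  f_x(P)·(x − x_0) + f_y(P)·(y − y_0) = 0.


Tangent line at P: 11*x - 37*y + 133 = 0.

Step 1: f(-2, 3) = 0, so P lies on C.
Step 2: partial derivatives
  f_x(x, y) = 2*x*y + 2*y**2 + 2*y - 1, f_y(x, y) = x**2 + 4*x*y + 2*x - 3*y**2 + 4*y + 2.
  f_x(P) = 11, f_y(P) = -37 (gradient nonzero, so P is smooth).
Step 3: tangent line at P: 11·(x − -2) + -37·(y − 3) = 0.
Expanding: 11*x - 37*y + 133 = 0.


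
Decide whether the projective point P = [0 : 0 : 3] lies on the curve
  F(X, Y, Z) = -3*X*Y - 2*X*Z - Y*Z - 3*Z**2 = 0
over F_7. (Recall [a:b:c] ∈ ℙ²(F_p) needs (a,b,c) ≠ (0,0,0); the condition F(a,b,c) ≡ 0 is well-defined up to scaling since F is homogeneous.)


F(0,0,3) ≡ 1 (mod 7); P is NOT on the curve.

Evaluate F(0, 0, 3) term-by-term (mod 7).
  -3*X*Y ↦ -3·0·0·1 = 0
  -2*X*Z ↦ -2·0·1·3 = 0
  -Y*Z ↦ -1·1·0·3 = 0
  -3*Z**2 ↦ -3·1·1·9 = -27
Sum: F(0, 0, 3) = (0) + (0) + (0) + (-27) = -27.
Reducing mod 7: -27 ≡ 1 (mod 7).
Since F(a, b, c) ≡ 1 ≠ 0 (mod 7), P does NOT lie on the curve.


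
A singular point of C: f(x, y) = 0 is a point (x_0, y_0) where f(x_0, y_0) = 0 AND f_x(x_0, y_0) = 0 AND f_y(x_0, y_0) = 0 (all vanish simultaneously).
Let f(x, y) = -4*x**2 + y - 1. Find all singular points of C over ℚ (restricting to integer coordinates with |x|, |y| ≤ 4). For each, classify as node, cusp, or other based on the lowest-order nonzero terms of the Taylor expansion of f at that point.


No singular points in the scanned grid; C is smooth there.

Compute partial derivatives:
  f_x = -8*x.
  f_y = 1.
f_y = 1 is a nonzero constant, so f_y never vanishes: no point (x, y) can satisfy f = f_x = f_y = 0. In particular no (x, y) ∈ {−4, ..., 4}² is singular; the curve is smooth.


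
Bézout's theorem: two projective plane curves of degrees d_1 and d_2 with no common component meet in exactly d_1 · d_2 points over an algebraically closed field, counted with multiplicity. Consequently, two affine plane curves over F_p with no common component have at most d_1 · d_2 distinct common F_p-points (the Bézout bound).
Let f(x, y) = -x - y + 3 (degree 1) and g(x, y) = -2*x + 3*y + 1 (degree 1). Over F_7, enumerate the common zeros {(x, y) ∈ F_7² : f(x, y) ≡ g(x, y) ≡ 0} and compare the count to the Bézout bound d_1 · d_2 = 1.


Common zeros: {(2, 1)}; count = 1; Bézout bound = 1.

deg(f) = 1, deg(g) = 1, so Bézout bound = 1.
Scan x ∈ F_7. For each x, list the y ∈ F_7 with f(x, y) ≡ 0 and those with g(x, y) ≡ 0 (mod 7); the common zeros in that column are the intersection.
  x = 0: f ≡ 0 at y ∈ {3}; g ≡ 0 at y ∈ {2}; common: ∅.
  x = 1: f ≡ 0 at y ∈ {2}; g ≡ 0 at y ∈ {5}; common: ∅.
  x = 2: f ≡ 0 at y ∈ {1}; g ≡ 0 at y ∈ {1}; common: {1}.
  x = 3: f ≡ 0 at y ∈ {0}; g ≡ 0 at y ∈ {4}; common: ∅.
  x = 4: f ≡ 0 at y ∈ {6}; g ≡ 0 at y ∈ {0}; common: ∅.
  x = 5: f ≡ 0 at y ∈ {5}; g ≡ 0 at y ∈ {3}; common: ∅.
  x = 6: f ≡ 0 at y ∈ {4}; g ≡ 0 at y ∈ {6}; common: ∅.
Collecting: common zeros = {(2, 1)}, so the count is 1.
Comparison with the Bézout bound: 1 ≤ 1 = deg(f)·deg(g), as expected for curves with no common component (the bound is attained).


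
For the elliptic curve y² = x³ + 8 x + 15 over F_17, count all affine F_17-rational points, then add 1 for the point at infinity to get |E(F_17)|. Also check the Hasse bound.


Affine points = {(0, 7), (0, 10), (3, 7), (3, 10), (4, 3), (4, 14), (8, 8), (8, 9), (9, 0), (13, 2), (13, 15), (14, 7), (14, 10), (15, 5), (15, 12)}; affine count = 15; |E(F_17)| = 16.

Discriminant check: Δ ∝ 4a³ + 27b² = 4·8³ + 27·15² = 4·512 + 27·225 ≡ 14 (mod 17). Nonzero ⇒ E is nonsingular.
For each x ∈ F_17, compute rhs = x³ + 8·x + 15 mod 17, then count y ∈ F_17 with y² ≡ rhs.
  x = 0: rhs = 15, matching y values: 7, 10 (2 points).
  x = 1: rhs = 7, matching y values: none (0 points).
  x = 2: rhs = 5, matching y values: none (0 points).
  x = 3: rhs = 15, matching y values: 7, 10 (2 points).
  x = 4: rhs = 9, matching y values: 3, 14 (2 points).
  x = 5: rhs = 10, matching y values: none (0 points).
  x = 6: rhs = 7, matching y values: none (0 points).
  x = 7: rhs = 6, matching y values: none (0 points).
  x = 8: rhs = 13, matching y values: 8, 9 (2 points).
  x = 9: rhs = 0, matching y values: 0 (1 points).
  x = 10: rhs = 7, matching y values: none (0 points).
  x = 11: rhs = 6, matching y values: none (0 points).
  x = 12: rhs = 3, matching y values: none (0 points).
  x = 13: rhs = 4, matching y values: 2, 15 (2 points).
  x = 14: rhs = 15, matching y values: 7, 10 (2 points).
  x = 15: rhs = 8, matching y values: 5, 12 (2 points).
  x = 16: rhs = 6, matching y values: none (0 points).
Total affine count: 15.
Full point count |E(F_17)| = 15 + 1 = 16.
Hasse bound: |16 − (17+1)| = |-2| = 2 ≤ 2√17 ≈ 8.2462 ✓.


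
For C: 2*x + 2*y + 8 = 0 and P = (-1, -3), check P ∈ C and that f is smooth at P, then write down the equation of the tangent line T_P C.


Tangent line at P: 2*x + 2*y + 8 = 0.

Step 1: f(-1, -3) = 0, so P lies on C.
Step 2: partial derivatives
  f_x(x, y) = 2, f_y(x, y) = 2.
  f_x(P) = 2, f_y(P) = 2 (gradient nonzero, so P is smooth).
Step 3: tangent line at P: 2·(x − -1) + 2·(y − -3) = 0.
Expanding: 2*x + 2*y + 8 = 0.


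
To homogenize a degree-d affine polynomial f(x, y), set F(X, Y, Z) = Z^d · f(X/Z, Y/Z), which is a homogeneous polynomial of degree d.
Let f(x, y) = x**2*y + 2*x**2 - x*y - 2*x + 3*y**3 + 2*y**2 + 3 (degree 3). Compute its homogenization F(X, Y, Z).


F(X, Y, Z) = X**2*Y + 2*X**2*Z - X*Y*Z - 2*X*Z**2 + 3*Y**3 + 2*Y**2*Z + 3*Z**3

deg(f) = 3.
Substitute x = X/Z, y = Y/Z into f, then multiply by Z^3.
  monomial 1·x^2·y^1 ↦ 1·X^2·Y^1·Z^0.
  monomial 2·x^2·y^0 ↦ 2·X^2·Y^0·Z^1.
  monomial -1·x^1·y^1 ↦ -1·X^1·Y^1·Z^1.
  monomial -2·x^1·y^0 ↦ -2·X^1·Y^0·Z^2.
  monomial 3·x^0·y^3 ↦ 3·X^0·Y^3·Z^0.
  monomial 2·x^0·y^2 ↦ 2·X^0·Y^2·Z^1.
  monomial 3·x^0·y^0 ↦ 3·X^0·Y^0·Z^3.
Collecting: F(X, Y, Z) = X**2*Y + 2*X**2*Z - X*Y*Z - 2*X*Z**2 + 3*Y**3 + 2*Y**2*Z + 3*Z**3.


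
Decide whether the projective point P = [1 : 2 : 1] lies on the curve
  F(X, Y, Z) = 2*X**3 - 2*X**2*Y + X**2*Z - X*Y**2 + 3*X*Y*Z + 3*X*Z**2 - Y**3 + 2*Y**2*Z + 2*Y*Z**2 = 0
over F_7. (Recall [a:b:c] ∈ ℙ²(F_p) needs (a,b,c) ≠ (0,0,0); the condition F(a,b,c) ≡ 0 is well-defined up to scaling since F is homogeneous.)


F(1,2,1) ≡ 1 (mod 7); P is NOT on the curve.

Evaluate F(1, 2, 1) term-by-term (mod 7).
  2*X**3 ↦ 2·1·1·1 = 2
  -2*X**2*Y ↦ -2·1·2·1 = -4
  X**2*Z ↦ 1·1·1·1 = 1
  -X*Y**2 ↦ -1·1·4·1 = -4
  3*X*Y*Z ↦ 3·1·2·1 = 6
  3*X*Z**2 ↦ 3·1·1·1 = 3
  -Y**3 ↦ -1·1·8·1 = -8
  2*Y**2*Z ↦ 2·1·4·1 = 8
  2*Y*Z**2 ↦ 2·1·2·1 = 4
Sum: F(1, 2, 1) = (2) + (-4) + (1) + (-4) + (6) + (3) + (-8) + (8) + (4) = 8.
Reducing mod 7: 8 ≡ 1 (mod 7).
Since F(a, b, c) ≡ 1 ≠ 0 (mod 7), P does NOT lie on the curve.


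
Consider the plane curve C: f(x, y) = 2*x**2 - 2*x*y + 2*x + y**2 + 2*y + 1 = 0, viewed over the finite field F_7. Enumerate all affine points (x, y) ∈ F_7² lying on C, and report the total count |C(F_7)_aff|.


Affine F_7-points: {(0, 6), (1, 3), (1, 4), (2, 4), (2, 5), (3, 2), (5, 2), (5, 6)}; count = 8.

For each of the 49 pairs (x, y) ∈ F_7², evaluate f(x, y) mod 7. Record the zeros.
  x = 0: [0↦1, 1↦4, 2↦2, 3↦2, 4↦4, 5↦1, 6↦0]  zeros at y ∈ {6}
  x = 1: [0↦5, 1↦6, 2↦2, 3↦0, 4↦0, 5↦2, 6↦6]  zeros at y ∈ {3, 4}
  x = 2: [0↦6, 1↦5, 2↦6, 3↦2, 4↦0, 5↦0, 6↦2]  zeros at y ∈ {4, 5}
  x = 3: [0↦4, 1↦1, 2↦0, 3↦1, 4↦4, 5↦2, 6↦2]  zeros at y ∈ {2}
  x = 4: [0↦6, 1↦1, 2↦5, 3↦4, 4↦5, 5↦1, 6↦6]  zeros at y ∈ ∅
  x = 5: [0↦5, 1↦5, 2↦0, 3↦4, 4↦3, 5↦4, 6↦0]  zeros at y ∈ {2, 6}
  x = 6: [0↦1, 1↦6, 2↦6, 3↦1, 4↦5, 5↦4, 6↦5]  zeros at y ∈ ∅
Collecting zeros: affine points = {(0, 6), (1, 3), (1, 4), (2, 4), (2, 5), (3, 2), (5, 2), (5, 6)}.
Total count |C(F_7)_aff| = 8.


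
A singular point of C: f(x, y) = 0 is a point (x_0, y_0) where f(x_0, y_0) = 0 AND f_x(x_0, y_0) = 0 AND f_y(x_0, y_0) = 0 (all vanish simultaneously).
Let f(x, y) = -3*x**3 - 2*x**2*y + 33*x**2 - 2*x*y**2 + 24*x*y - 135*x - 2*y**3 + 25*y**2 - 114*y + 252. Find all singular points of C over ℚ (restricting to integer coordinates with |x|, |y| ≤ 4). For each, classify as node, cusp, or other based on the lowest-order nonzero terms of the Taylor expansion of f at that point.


Singular points: {(3, 3)}; classification: cusp.

Compute partial derivatives:
  f_x = -9*x**2 - 4*x*y + 66*x - 2*y**2 + 24*y - 135.
  f_y = -2*x**2 - 4*x*y + 24*x - 6*y**2 + 50*y - 114.
Scan x_0 ∈ {−4, ..., 4}. For each x_0, f_y(x_0, y) is a polynomial in y; find its integer roots y ∈ {−4, ..., 4}, then test f_x and f at those candidates.
  x = -4: f_y(-4, y) = -6*y**2 + 66*y - 242; no integer root y with |y| ≤ 4.
  x = -3: f_y(-3, y) = -6*y**2 + 62*y - 204; no integer root y with |y| ≤ 4.
  x = -2: f_y(-2, y) = -6*y**2 + 58*y - 170; no integer root y with |y| ≤ 4.
  x = -1: f_y(-1, y) = -6*y**2 + 54*y - 140; no integer root y with |y| ≤ 4.
  x = 0: f_y(0, y) = -6*y**2 + 50*y - 114; no integer root y with |y| ≤ 4.
  x = 1: f_y(1, y) = -6*y**2 + 46*y - 92; no integer root y with |y| ≤ 4.
  x = 2: f_y(2, y) = -6*y**2 + 42*y - 74; no integer root y with |y| ≤ 4.
  x = 3: f_y(3, y) = -6*y**2 + 38*y - 60; vanishes at y ∈ {3}. (3, 3): f_x = 0, f = 0 — SINGULAR.
  x = 4: f_y(4, y) = -6*y**2 + 34*y - 50; no integer root y with |y| ≤ 4.
Only singular point on the grid: (3, 3).
Classify: substitute x = 3 + u, y = 3 + v and expand: f = -3*u**3 - 2*u**2*v - 2*u*v**2 - 2*v**3 + v**2.
No constant or linear terms (consistent with a singular point). Quadratic part: v**2. Cubic part: -3*u**3 - 2*u**2*v - 2*u*v**2 - 2*v**3.
The quadratic part v**2 is a perfect square, so there is a single (double) tangent line v = 0, i.e. y = 3. Restricting the cubic part to that line (v = 0) leaves -3*u**3 ≠ 0, so f is not divisible by v and the branch is v² ≈ 3*u**3 to lowest order — this is a cusp.
Classification: cusp.


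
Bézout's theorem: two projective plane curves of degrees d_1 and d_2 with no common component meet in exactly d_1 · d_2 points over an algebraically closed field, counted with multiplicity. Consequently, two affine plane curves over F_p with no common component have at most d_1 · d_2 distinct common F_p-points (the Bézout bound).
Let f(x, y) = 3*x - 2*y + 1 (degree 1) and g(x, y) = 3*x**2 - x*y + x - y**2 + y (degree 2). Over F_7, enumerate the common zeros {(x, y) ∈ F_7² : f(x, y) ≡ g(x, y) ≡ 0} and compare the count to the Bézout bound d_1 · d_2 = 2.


Common zeros: {(1, 2), (2, 0)}; count = 2; Bézout bound = 2.

deg(f) = 1, deg(g) = 2, so Bézout bound = 2.
Scan x ∈ F_7. For each x, list the y ∈ F_7 with f(x, y) ≡ 0 and those with g(x, y) ≡ 0 (mod 7); the common zeros in that column are the intersection.
  x = 0: f ≡ 0 at y ∈ {4}; g ≡ 0 at y ∈ {0, 1}; common: ∅.
  x = 1: f ≡ 0 at y ∈ {2}; g ≡ 0 at y ∈ {2, 5}; common: {2}.
  x = 2: f ≡ 0 at y ∈ {0}; g ≡ 0 at y ∈ {0, 6}; common: {0}.
  x = 3: f ≡ 0 at y ∈ {5}; g ≡ 0 at y ∈ ∅; common: ∅.
  x = 4: f ≡ 0 at y ∈ {3}; g ≡ 0 at y ∈ {2}; common: ∅.
  x = 5: f ≡ 0 at y ∈ {1}; g ≡ 0 at y ∈ {5}; common: ∅.
  x = 6: f ≡ 0 at y ∈ {6}; g ≡ 0 at y ∈ ∅; common: ∅.
Collecting: common zeros = {(1, 2), (2, 0)}, so the count is 2.
Comparison with the Bézout bound: 2 ≤ 2 = deg(f)·deg(g), as expected for curves with no common component (the bound is attained).


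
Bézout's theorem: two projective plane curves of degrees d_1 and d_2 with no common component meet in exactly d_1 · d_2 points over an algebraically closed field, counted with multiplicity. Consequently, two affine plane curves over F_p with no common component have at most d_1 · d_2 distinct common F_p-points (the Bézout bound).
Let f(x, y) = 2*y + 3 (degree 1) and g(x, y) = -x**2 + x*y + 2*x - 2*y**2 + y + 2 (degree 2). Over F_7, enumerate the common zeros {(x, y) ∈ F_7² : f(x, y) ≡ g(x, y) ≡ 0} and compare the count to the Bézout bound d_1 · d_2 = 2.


Common zeros: {(2, 2)}; count = 1; Bézout bound = 2.

deg(f) = 1, deg(g) = 2, so Bézout bound = 2.
Scan x ∈ F_7. For each x, list the y ∈ F_7 with f(x, y) ≡ 0 and those with g(x, y) ≡ 0 (mod 7); the common zeros in that column are the intersection.
  x = 0: f ≡ 0 at y ∈ {2}; g ≡ 0 at y ∈ ∅; common: ∅.
  x = 1: f ≡ 0 at y ∈ {2}; g ≡ 0 at y ∈ {4}; common: ∅.
  x = 2: f ≡ 0 at y ∈ {2}; g ≡ 0 at y ∈ {2, 3}; common: {2}.
  x = 3: f ≡ 0 at y ∈ {2}; g ≡ 0 at y ∈ {3, 6}; common: ∅.
  x = 4: f ≡ 0 at y ∈ {2}; g ≡ 0 at y ∈ ∅; common: ∅.
  x = 5: f ≡ 0 at y ∈ {2}; g ≡ 0 at y ∈ {4, 6}; common: ∅.
  x = 6: f ≡ 0 at y ∈ {2}; g ≡ 0 at y ∈ ∅; common: ∅.
Collecting: common zeros = {(2, 2)}, so the count is 1.
Comparison with the Bézout bound: 1 ≤ 2 = deg(f)·deg(g), as expected for curves with no common component (the affine F_7-count falls short of the bound because intersections may lie at infinity, over extension fields, or carry multiplicity).


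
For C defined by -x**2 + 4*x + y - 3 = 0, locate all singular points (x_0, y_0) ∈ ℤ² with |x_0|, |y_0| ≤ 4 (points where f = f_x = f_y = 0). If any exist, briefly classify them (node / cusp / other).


No singular points in the scanned grid; C is smooth there.

Compute partial derivatives:
  f_x = 4 - 2*x.
  f_y = 1.
f_y = 1 is a nonzero constant, so f_y never vanishes: no point (x, y) can satisfy f = f_x = f_y = 0. In particular no (x, y) ∈ {−4, ..., 4}² is singular; the curve is smooth.


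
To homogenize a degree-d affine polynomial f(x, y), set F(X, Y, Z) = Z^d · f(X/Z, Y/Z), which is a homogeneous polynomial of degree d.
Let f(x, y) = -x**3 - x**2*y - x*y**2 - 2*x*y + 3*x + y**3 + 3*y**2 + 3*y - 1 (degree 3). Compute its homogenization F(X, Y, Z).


F(X, Y, Z) = -X**3 - X**2*Y - X*Y**2 - 2*X*Y*Z + 3*X*Z**2 + Y**3 + 3*Y**2*Z + 3*Y*Z**2 - Z**3

deg(f) = 3.
Substitute x = X/Z, y = Y/Z into f, then multiply by Z^3.
  monomial -1·x^3·y^0 ↦ -1·X^3·Y^0·Z^0.
  monomial -1·x^2·y^1 ↦ -1·X^2·Y^1·Z^0.
  monomial -1·x^1·y^2 ↦ -1·X^1·Y^2·Z^0.
  monomial -2·x^1·y^1 ↦ -2·X^1·Y^1·Z^1.
  monomial 3·x^1·y^0 ↦ 3·X^1·Y^0·Z^2.
  monomial 1·x^0·y^3 ↦ 1·X^0·Y^3·Z^0.
  monomial 3·x^0·y^2 ↦ 3·X^0·Y^2·Z^1.
  monomial 3·x^0·y^1 ↦ 3·X^0·Y^1·Z^2.
  monomial -1·x^0·y^0 ↦ -1·X^0·Y^0·Z^3.
Collecting: F(X, Y, Z) = -X**3 - X**2*Y - X*Y**2 - 2*X*Y*Z + 3*X*Z**2 + Y**3 + 3*Y**2*Z + 3*Y*Z**2 - Z**3.


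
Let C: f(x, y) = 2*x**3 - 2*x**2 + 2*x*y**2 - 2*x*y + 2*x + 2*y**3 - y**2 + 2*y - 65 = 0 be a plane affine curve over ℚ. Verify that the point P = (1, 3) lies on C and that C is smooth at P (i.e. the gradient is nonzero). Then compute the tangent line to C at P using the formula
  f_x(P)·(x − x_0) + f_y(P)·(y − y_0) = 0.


Tangent line at P: 16*x + 60*y - 196 = 0.

Step 1: f(1, 3) = 0, so P lies on C.
Step 2: partial derivatives
  f_x(x, y) = 6*x**2 - 4*x + 2*y**2 - 2*y + 2, f_y(x, y) = 4*x*y - 2*x + 6*y**2 - 2*y + 2.
  f_x(P) = 16, f_y(P) = 60 (gradient nonzero, so P is smooth).
Step 3: tangent line at P: 16·(x − 1) + 60·(y − 3) = 0.
Expanding: 16*x + 60*y - 196 = 0.


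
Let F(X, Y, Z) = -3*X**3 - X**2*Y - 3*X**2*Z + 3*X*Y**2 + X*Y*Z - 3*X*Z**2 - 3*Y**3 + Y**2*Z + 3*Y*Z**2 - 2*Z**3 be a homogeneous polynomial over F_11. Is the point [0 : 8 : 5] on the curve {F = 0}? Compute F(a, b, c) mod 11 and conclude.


F(0,8,5) ≡ 3 (mod 11); P is NOT on the curve.

Evaluate F(0, 8, 5) term-by-term (mod 11).
  -3*X**3 ↦ -3·0·1·1 = 0
  -X**2*Y ↦ -1·0·8·1 = 0
  -3*X**2*Z ↦ -3·0·1·5 = 0
  3*X*Y**2 ↦ 3·0·64·1 = 0
  X*Y*Z ↦ 1·0·8·5 = 0
  -3*X*Z**2 ↦ -3·0·1·25 = 0
  -3*Y**3 ↦ -3·1·512·1 = -1536
  Y**2*Z ↦ 1·1·64·5 = 320
  3*Y*Z**2 ↦ 3·1·8·25 = 600
  -2*Z**3 ↦ -2·1·1·125 = -250
Sum: F(0, 8, 5) = (0) + (0) + (0) + (0) + (0) + (0) + (-1536) + (320) + (600) + (-250) = -866.
Reducing mod 11: -866 ≡ 3 (mod 11).
Since F(a, b, c) ≡ 3 ≠ 0 (mod 11), P does NOT lie on the curve.


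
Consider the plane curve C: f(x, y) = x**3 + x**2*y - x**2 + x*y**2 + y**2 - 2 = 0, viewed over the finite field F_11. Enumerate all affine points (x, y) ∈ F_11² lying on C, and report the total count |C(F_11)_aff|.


Affine F_11-points: {(2, 2), (2, 4), (3, 7), (3, 10), (5, 8), (7, 4), (7, 5), (9, 1), (9, 3), (10, 4)}; count = 10.

For each of the 121 pairs (x, y) ∈ F_11², evaluate f(x, y) mod 11. Record the zeros.
  x = 0: [0↦9, 1↦10, 2↦2, 3↦7, 4↦3, 5↦1, 6↦1, 7↦3, 8↦7, 9↦2, 10↦10]  zeros at y ∈ ∅
  x = 1: [0↦9, 1↦1, 2↦8, 3↦8, 4↦1, 5↦9, 6↦10, 7↦4, 8↦2, 9↦4, 10↦10]  zeros at y ∈ ∅
  x = 2: [0↦2, 1↦9, 2↦0, 3↦8, 4↦0, 5↦9, 6↦2, 7↦1, 8↦6, 9↦6, 10↦1]  zeros at y ∈ {2, 4}
  x = 3: [0↦5, 1↦7, 2↦6, 3↦2, 4↦6, 5↦7, 6↦5, 7↦0, 8↦3, 9↦3, 10↦0]  zeros at y ∈ {7, 10}
  x = 4: [0↦2, 1↦1, 2↦10, 3↦7, 4↦3, 5↦9, 6↦3, 7↦7, 8↦10, 9↦1, 10↦2]  zeros at y ∈ ∅
  x = 5: [0↦10, 1↦8, 2↦7, 3↦7, 4↦8, 5↦10, 6↦2, 7↦6, 8↦0, 9↦6, 10↦2]  zeros at y ∈ {8}
  x = 6: [0↦2, 1↦1, 2↦3, 3↦8, 4↦5, 5↦5, 6↦8, 7↦3, 8↦1, 9↦2, 10↦6]  zeros at y ∈ ∅
  x = 7: [0↦6, 1↦8, 2↦4, 3↦5, 4↦0, 5↦0, 6↦5, 7↦4, 8↦8, 9↦6, 10↦9]  zeros at y ∈ {4, 5}
  x = 8: [0↦6, 1↦2, 2↦5, 3↦4, 4↦10, 5↦1, 6↦10, 7↦4, 8↦5, 9↦2, 10↦6]  zeros at y ∈ ∅
  x = 9: [0↦8, 1↦0, 2↦1, 3↦0, 4↦8, 5↦3, 6↦7, 7↦9, 8↦9, 9↦7, 10↦3]  zeros at y ∈ {1, 3}
  x = 10: [0↦7, 1↦8, 2↦9, 3↦10, 4↦0, 5↦1, 6↦2, 7↦3, 8↦4, 9↦5, 10↦6]  zeros at y ∈ {4}
Collecting zeros: affine points = {(2, 2), (2, 4), (3, 7), (3, 10), (5, 8), (7, 4), (7, 5), (9, 1), (9, 3), (10, 4)}.
Total count |C(F_11)_aff| = 10.


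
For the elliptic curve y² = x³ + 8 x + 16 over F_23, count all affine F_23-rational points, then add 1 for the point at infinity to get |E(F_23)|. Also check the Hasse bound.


Affine points = {(0, 4), (0, 19), (1, 5), (1, 18), (6, 2), (6, 21), (7, 1), (7, 22), (9, 9), (9, 14), (11, 3), (11, 20), (12, 0), (16, 10), (16, 13), (18, 9), (18, 14), (19, 9), (19, 14)}; affine count = 19; |E(F_23)| = 20.

Discriminant check: Δ ∝ 4a³ + 27b² = 4·8³ + 27·16² = 4·512 + 27·256 ≡ 13 (mod 23). Nonzero ⇒ E is nonsingular.
For each x ∈ F_23, compute rhs = x³ + 8·x + 16 mod 23, then count y ∈ F_23 with y² ≡ rhs.
  x = 0: rhs = 16, matching y values: 4, 19 (2 points).
  x = 1: rhs = 2, matching y values: 5, 18 (2 points).
  x = 2: rhs = 17, matching y values: none (0 points).
  x = 3: rhs = 21, matching y values: none (0 points).
  x = 4: rhs = 20, matching y values: none (0 points).
  x = 5: rhs = 20, matching y values: none (0 points).
  x = 6: rhs = 4, matching y values: 2, 21 (2 points).
  x = 7: rhs = 1, matching y values: 1, 22 (2 points).
  x = 8: rhs = 17, matching y values: none (0 points).
  x = 9: rhs = 12, matching y values: 9, 14 (2 points).
  x = 10: rhs = 15, matching y values: none (0 points).
  x = 11: rhs = 9, matching y values: 3, 20 (2 points).
  x = 12: rhs = 0, matching y values: 0 (1 points).
  x = 13: rhs = 17, matching y values: none (0 points).
  x = 14: rhs = 20, matching y values: none (0 points).
  x = 15: rhs = 15, matching y values: none (0 points).
  x = 16: rhs = 8, matching y values: 10, 13 (2 points).
  x = 17: rhs = 5, matching y values: none (0 points).
  x = 18: rhs = 12, matching y values: 9, 14 (2 points).
  x = 19: rhs = 12, matching y values: 9, 14 (2 points).
  x = 20: rhs = 11, matching y values: none (0 points).
  x = 21: rhs = 15, matching y values: none (0 points).
  x = 22: rhs = 7, matching y values: none (0 points).
Total affine count: 19.
Full point count |E(F_23)| = 19 + 1 = 20.
Hasse bound: |20 − (23+1)| = |-4| = 4 ≤ 2√23 ≈ 9.5917 ✓.


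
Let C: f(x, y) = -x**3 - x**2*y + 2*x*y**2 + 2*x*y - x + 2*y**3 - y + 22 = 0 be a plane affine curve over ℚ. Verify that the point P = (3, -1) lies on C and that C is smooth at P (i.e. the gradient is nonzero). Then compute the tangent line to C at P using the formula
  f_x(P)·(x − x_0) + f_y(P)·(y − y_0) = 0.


Tangent line at P: -22*x - 10*y + 56 = 0.

Step 1: f(3, -1) = 0, so P lies on C.
Step 2: partial derivatives
  f_x(x, y) = -3*x**2 - 2*x*y + 2*y**2 + 2*y - 1, f_y(x, y) = -x**2 + 4*x*y + 2*x + 6*y**2 - 1.
  f_x(P) = -22, f_y(P) = -10 (gradient nonzero, so P is smooth).
Step 3: tangent line at P: -22·(x − 3) + -10·(y − -1) = 0.
Expanding: -22*x - 10*y + 56 = 0.


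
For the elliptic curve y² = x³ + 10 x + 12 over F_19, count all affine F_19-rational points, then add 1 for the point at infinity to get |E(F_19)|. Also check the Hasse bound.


Affine points = {(1, 2), (1, 17), (5, 4), (5, 15), (7, 8), (7, 11), (11, 3), (11, 16), (12, 6), (12, 13), (18, 1), (18, 18)}; affine count = 12; |E(F_19)| = 13.

Discriminant check: Δ ∝ 4a³ + 27b² = 4·10³ + 27·12² = 4·1000 + 27·144 ≡ 3 (mod 19). Nonzero ⇒ E is nonsingular.
For each x ∈ F_19, compute rhs = x³ + 10·x + 12 mod 19, then count y ∈ F_19 with y² ≡ rhs.
  x = 0: rhs = 12, matching y values: none (0 points).
  x = 1: rhs = 4, matching y values: 2, 17 (2 points).
  x = 2: rhs = 2, matching y values: none (0 points).
  x = 3: rhs = 12, matching y values: none (0 points).
  x = 4: rhs = 2, matching y values: none (0 points).
  x = 5: rhs = 16, matching y values: 4, 15 (2 points).
  x = 6: rhs = 3, matching y values: none (0 points).
  x = 7: rhs = 7, matching y values: 8, 11 (2 points).
  x = 8: rhs = 15, matching y values: none (0 points).
  x = 9: rhs = 14, matching y values: none (0 points).
  x = 10: rhs = 10, matching y values: none (0 points).
  x = 11: rhs = 9, matching y values: 3, 16 (2 points).
  x = 12: rhs = 17, matching y values: 6, 13 (2 points).
  x = 13: rhs = 2, matching y values: none (0 points).
  x = 14: rhs = 8, matching y values: none (0 points).
  x = 15: rhs = 3, matching y values: none (0 points).
  x = 16: rhs = 12, matching y values: none (0 points).
  x = 17: rhs = 3, matching y values: none (0 points).
  x = 18: rhs = 1, matching y values: 1, 18 (2 points).
Total affine count: 12.
Full point count |E(F_19)| = 12 + 1 = 13.
Hasse bound: |13 − (19+1)| = |-7| = 7 ≤ 2√19 ≈ 8.7178 ✓.


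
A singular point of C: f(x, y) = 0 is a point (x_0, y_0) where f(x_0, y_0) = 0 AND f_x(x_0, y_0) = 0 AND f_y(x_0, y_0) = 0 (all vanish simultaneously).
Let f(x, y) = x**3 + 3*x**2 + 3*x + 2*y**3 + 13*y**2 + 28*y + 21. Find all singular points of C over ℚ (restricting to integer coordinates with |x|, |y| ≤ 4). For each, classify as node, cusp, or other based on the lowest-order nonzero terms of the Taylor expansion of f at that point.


Singular points: {(-1, -2)}; classification: cusp.

Compute partial derivatives:
  f_x = 3*x**2 + 6*x + 3.
  f_y = 6*y**2 + 26*y + 28.
Scan x_0 ∈ {−4, ..., 4}. For each x_0, f_y(x_0, y) is a polynomial in y; find its integer roots y ∈ {−4, ..., 4}, then test f_x and f at those candidates.
  x = -4: f_y(-4, y) = 6*y**2 + 26*y + 28; vanishes at y ∈ {-2}. (-4, -2): f_x = 27 ≠ 0.
  x = -3: f_y(-3, y) = 6*y**2 + 26*y + 28; vanishes at y ∈ {-2}. (-3, -2): f_x = 12 ≠ 0.
  x = -2: f_y(-2, y) = 6*y**2 + 26*y + 28; vanishes at y ∈ {-2}. (-2, -2): f_x = 3 ≠ 0.
  x = -1: f_y(-1, y) = 6*y**2 + 26*y + 28; vanishes at y ∈ {-2}. (-1, -2): f_x = 0, f = 0 — SINGULAR.
  x = 0: f_y(0, y) = 6*y**2 + 26*y + 28; vanishes at y ∈ {-2}. (0, -2): f_x = 3 ≠ 0.
  x = 1: f_y(1, y) = 6*y**2 + 26*y + 28; vanishes at y ∈ {-2}. (1, -2): f_x = 12 ≠ 0.
  x = 2: f_y(2, y) = 6*y**2 + 26*y + 28; vanishes at y ∈ {-2}. (2, -2): f_x = 27 ≠ 0.
  x = 3: f_y(3, y) = 6*y**2 + 26*y + 28; vanishes at y ∈ {-2}. (3, -2): f_x = 48 ≠ 0.
  x = 4: f_y(4, y) = 6*y**2 + 26*y + 28; vanishes at y ∈ {-2}. (4, -2): f_x = 75 ≠ 0.
Only singular point on the grid: (-1, -2).
Classify: substitute x = -1 + u, y = -2 + v and expand: f = u**3 + 2*v**3 + v**2.
No constant or linear terms (consistent with a singular point). Quadratic part: v**2. Cubic part: u**3 + 2*v**3.
The quadratic part v**2 is a perfect square, so there is a single (double) tangent line v = 0, i.e. y = -2. Restricting the cubic part to that line (v = 0) leaves u**3 ≠ 0, so f is not divisible by v and the branch is v² ≈ -u**3 to lowest order — this is a cusp.
Classification: cusp.


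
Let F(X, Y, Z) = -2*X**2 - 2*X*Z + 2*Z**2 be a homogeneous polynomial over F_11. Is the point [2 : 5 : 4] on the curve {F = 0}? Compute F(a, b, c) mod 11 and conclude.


F(2,5,4) ≡ 8 (mod 11); P is NOT on the curve.

Evaluate F(2, 5, 4) term-by-term (mod 11).
  -2*X**2 ↦ -2·4·1·1 = -8
  -2*X*Z ↦ -2·2·1·4 = -16
  2*Z**2 ↦ 2·1·1·16 = 32
Sum: F(2, 5, 4) = (-8) + (-16) + (32) = 8.
Reducing mod 11: 8 ≡ 8 (mod 11).
Since F(a, b, c) ≡ 8 ≠ 0 (mod 11), P does NOT lie on the curve.


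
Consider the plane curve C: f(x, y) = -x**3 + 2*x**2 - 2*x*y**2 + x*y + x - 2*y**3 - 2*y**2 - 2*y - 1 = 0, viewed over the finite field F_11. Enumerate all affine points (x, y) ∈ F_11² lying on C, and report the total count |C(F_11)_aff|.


Affine F_11-points: {(0, 6), (0, 9), (1, 2), (1, 8), (1, 10), (2, 7), (3, 7), (6, 9), (7, 9), (8, 7), (9, 4), (10, 5)}; count = 12.

For each of the 121 pairs (x, y) ∈ F_11², evaluate f(x, y) mod 11. Record the zeros.
  x = 0: [0↦10, 1↦4, 2↦4, 3↦9, 4↦7, 5↦8, 6↦0, 7↦4, 8↦8, 9↦0, 10↦1]  zeros at y ∈ {6, 9}
  x = 1: [0↦1, 1↦5, 2↦0, 3↦7, 4↦3, 5↦9, 6↦2, 7↦3, 8↦0, 9↦3, 10↦0]  zeros at y ∈ {2, 8, 10}
  x = 2: [0↦1, 1↦4, 2↦5, 3↦3, 4↦8, 5↦8, 6↦2, 7↦0, 8↦1, 9↦4, 10↦8]  zeros at y ∈ {7}
  x = 3: [0↦4, 1↦6, 2↦2, 3↦2, 4↦5, 5↦10, 6↦5, 7↦0, 8↦5, 9↦8, 10↦8]  zeros at y ∈ {7}
  x = 4: [0↦4, 1↦5, 2↦7, 3↦9, 4↦10, 5↦9, 6↦5, 7↦8, 8↦6, 9↦9, 10↦5]  zeros at y ∈ ∅
  x = 5: [0↦6, 1↦6, 2↦3, 3↦7, 4↦6, 5↦10, 6↦7, 7↦7, 8↦9, 9↦1, 10↦4]  zeros at y ∈ ∅
  x = 6: [0↦4, 1↦3, 2↦6, 3↦1, 4↦9, 5↦7, 6↦5, 7↦2, 8↦8, 9↦0, 10↦10]  zeros at y ∈ {9}
  x = 7: [0↦3, 1↦1, 2↦10, 3↦7, 4↦2, 5↦5, 6↦4, 7↦9, 8↦8, 9↦0, 10↦6]  zeros at y ∈ {9}
  x = 8: [0↦8, 1↦5, 2↦9, 3↦8, 4↦1, 5↦9, 6↦9, 7↦0, 8↦3, 9↦6, 10↦8]  zeros at y ∈ {7}
  x = 9: [0↦2, 1↦9, 2↦8, 3↦9, 4↦0, 5↦2, 6↦3, 7↦2, 8↦9, 9↦1, 10↦10]  zeros at y ∈ {4}
  x = 10: [0↦1, 1↦7, 2↦1, 3↦4, 4↦4, 5↦0, 6↦2, 7↦9, 8↦9, 9↦1, 10↦6]  zeros at y ∈ {5}
Collecting zeros: affine points = {(0, 6), (0, 9), (1, 2), (1, 8), (1, 10), (2, 7), (3, 7), (6, 9), (7, 9), (8, 7), (9, 4), (10, 5)}.
Total count |C(F_11)_aff| = 12.


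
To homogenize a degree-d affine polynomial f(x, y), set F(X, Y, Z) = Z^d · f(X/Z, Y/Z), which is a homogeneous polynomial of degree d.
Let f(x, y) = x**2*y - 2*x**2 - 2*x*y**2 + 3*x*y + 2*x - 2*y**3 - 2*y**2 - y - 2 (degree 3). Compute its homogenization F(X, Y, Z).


F(X, Y, Z) = X**2*Y - 2*X**2*Z - 2*X*Y**2 + 3*X*Y*Z + 2*X*Z**2 - 2*Y**3 - 2*Y**2*Z - Y*Z**2 - 2*Z**3

deg(f) = 3.
Substitute x = X/Z, y = Y/Z into f, then multiply by Z^3.
  monomial 1·x^2·y^1 ↦ 1·X^2·Y^1·Z^0.
  monomial -2·x^2·y^0 ↦ -2·X^2·Y^0·Z^1.
  monomial -2·x^1·y^2 ↦ -2·X^1·Y^2·Z^0.
  monomial 3·x^1·y^1 ↦ 3·X^1·Y^1·Z^1.
  monomial 2·x^1·y^0 ↦ 2·X^1·Y^0·Z^2.
  monomial -2·x^0·y^3 ↦ -2·X^0·Y^3·Z^0.
  monomial -2·x^0·y^2 ↦ -2·X^0·Y^2·Z^1.
  monomial -1·x^0·y^1 ↦ -1·X^0·Y^1·Z^2.
  monomial -2·x^0·y^0 ↦ -2·X^0·Y^0·Z^3.
Collecting: F(X, Y, Z) = X**2*Y - 2*X**2*Z - 2*X*Y**2 + 3*X*Y*Z + 2*X*Z**2 - 2*Y**3 - 2*Y**2*Z - Y*Z**2 - 2*Z**3.


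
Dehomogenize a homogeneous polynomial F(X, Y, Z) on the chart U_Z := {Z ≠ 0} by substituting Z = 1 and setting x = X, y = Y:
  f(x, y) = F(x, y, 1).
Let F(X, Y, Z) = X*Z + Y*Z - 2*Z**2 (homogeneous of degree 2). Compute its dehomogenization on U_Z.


f(x, y) = x + y - 2

On U_Z we set Z = 1. Each monomial c·X^i·Y^j·Z^k in F becomes c·x^i·y^j·1^k = c·x^i·y^j.
Substituting Z = 1: F(X, Y, 1) = x + y - 2.
Note: deg(f) ≤ deg(F) = 2; strict inequality happens when F is divisible by Z (lost terms).
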